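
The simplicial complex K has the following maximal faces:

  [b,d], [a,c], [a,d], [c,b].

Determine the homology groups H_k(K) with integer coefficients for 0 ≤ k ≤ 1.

H_0 ≅ Z,  H_1 ≅ Z.

We work with the vertex ordering a < b < c < d. The simplices of K, each written with vertices in increasing order, are:

  0-simplices (4): a, b, c, d
  1-simplices (4): ac, ad, bc, bd

Hence C_0 ≅ Z^4, C_1 ≅ Z^4.

∂_1: C_1 → C_0 is given by ∂[p,q] = [q] − [p]. For instance
  ∂ac = c − a.
As a 4×4 matrix over Z this has rank 3, with invariant factors (1,1,1).

Reading off H_k = ker ∂_k / im ∂_{k+1}:

  H_0: rank C_0 − rank ∂_1 = 4 − 3 = 1, and the invariant factors of ∂_1 are all 1, so H_0 ≅ Z.
  H_1: rank ker ∂_1 − rank ∂_2 = (4 − 3) − 0 = 1, and there is no ∂_2, so H_1 ≅ Z.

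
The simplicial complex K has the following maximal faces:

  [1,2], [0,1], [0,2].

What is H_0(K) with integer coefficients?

H_0 ≅ Z.

We work with the vertex ordering 0 < 1 < 2. The simplices of K, each written with vertices in increasing order, are:

  0-simplices (3): [0], [1], [2]
  1-simplices (3): [0,1], [0,2], [1,2]

Hence C_0 ≅ Z^3, C_1 ≅ Z^3.

Boundary ∂_1: C_1 → C_0 sends each edge [p,q] (with p < q) to q − p. For instance
  ∂[0,2] = [2] − [0].
This gives a 3×3 integer matrix of rank 2; reducing to Smith normal form yields diagonal entries (1,1).

Computing H_k = (kernel of ∂_k) / (image of ∂_{k+1}):

  H_0: rank C_0 − rank ∂_1 = 3 − 2 = 1, and the invariant factors of ∂_1 are all 1, so H_0 = Z.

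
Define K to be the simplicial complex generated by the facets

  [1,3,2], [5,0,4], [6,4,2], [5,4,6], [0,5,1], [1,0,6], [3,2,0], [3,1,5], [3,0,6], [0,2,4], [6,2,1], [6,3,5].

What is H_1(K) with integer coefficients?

We work with the vertex ordering 0 < 1 < 2 < 3 < 4 < 5 < 6. The simplices of K, each written with vertices in increasing order, are:

  0-simplices (7): [0], [1], [2], [3], [4], [5], [6]
  1-simplices (18): [0,1], [0,2], [0,3], [0,4], [0,5], [0,6], [1,2], [1,3], [1,5], [1,6], [2,3], [2,4], [2,6], [3,5], [3,6], [4,5], [4,6], [5,6]
  2-simplices (12): [0,1,5], [0,1,6], [0,2,3], [0,2,4], [0,3,6], [0,4,5], [1,2,3], [1,2,6], [1,3,5], [2,4,6], [3,5,6], [4,5,6]

Hence C_0 ≅ Z^7, C_1 ≅ Z^18, C_2 ≅ Z^12.

∂_1: C_1 → C_0 sends each edge [p,q] (with p < q) to q − p.
As a 7×18 matrix over Z this has rank 6, with invariant factors (1,1,1,1,1,1).

∂_2: C_2 → C_1 maps a triangle to the signed sum of its edges. For instance
  ∂[0,4,5] = [4,5] − [0,5] + [0,4],
  ∂[1,3,5] = [3,5] − [1,5] + [1,3].
The resulting 18×12 matrix has rank 12, and its Smith normal form has invariant factors (1,1,1,1,1,1,1,1,1,1,1,2).

Now H_k = ker ∂_k / im ∂_{k+1}, so:

  H_1: rank ker ∂_1 − rank ∂_2 = (18 − 6) − 12 = 0, and ∂_2 has invariant factor 2 > 1, so H_1 ≅ Z/2.

H_1 = Z/2.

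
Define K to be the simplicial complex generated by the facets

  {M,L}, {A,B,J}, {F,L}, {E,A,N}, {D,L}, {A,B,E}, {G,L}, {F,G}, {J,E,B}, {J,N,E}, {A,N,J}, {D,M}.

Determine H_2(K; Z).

Order the vertices as A < B < D < E < F < G < J < L < M < N. Listing each simplex with vertices in this order, K has dimension 2 with simplices:

  0-simplices (10): A, B, D, E, F, G, J, L, M, N
  1-simplices (15): AB, AE, AJ, AN, BE, BJ, DL, DM, EJ, EN, FG, FL, GL, JN, LM
  2-simplices (6): ABE, ABJ, AEN, AJN, BEJ, EJN

giving chain groups C_0 ≅ Z^10, C_1 ≅ Z^15, C_2 ≅ Z^6.

Boundary ∂_1: C_1 → C_0 sends each edge [p,q] (with p < q) to q − p. For instance
  ∂AB = B − A.
The resulting 10×15 matrix has rank 8, and its Smith normal form has invariant factors (1,1,1,1,1,1,1,1).

The boundary map ∂_2: C_2 → C_1 sends each 2-simplex [p,q,r] to [q,r] − [p,r] + [p,q]. For instance
  ∂ABE = BE − AE + AB,
  ∂EJN = JN − EN + EJ.
The resulting 15×6 matrix has rank 5, and its Smith normal form has invariant factors (1,1,1,1,1).

Reading off H_k = ker ∂_k / im ∂_{k+1}:

  H_2: rank ker ∂_2 − rank ∂_3 = (6 − 5) − 0 = 1, and there is no ∂_3, so H_2 = Z.

H_2 ≅ Z.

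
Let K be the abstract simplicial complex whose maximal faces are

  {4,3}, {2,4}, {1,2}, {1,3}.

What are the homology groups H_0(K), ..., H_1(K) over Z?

H_0 = Z,  H_1 = Z.

Order the vertices as 1 < 2 < 3 < 4. Listing each simplex with vertices in this order, K has dimension 1 with simplices:

  0-simplices (4): [1], [2], [3], [4]
  1-simplices (4): [1,2], [1,3], [2,4], [3,4]

giving chain groups C_0 ≅ Z^4, C_1 ≅ Z^4.

Boundary ∂_1: C_1 → C_0 is given by ∂[p,q] = [q] − [p].
As a 4×4 matrix over Z this has rank 3, with invariant factors (1,1,1).

Now H_k = ker ∂_k / im ∂_{k+1}, so:

  H_0: rank C_0 − rank ∂_1 = 4 − 3 = 1, and the invariant factors of ∂_1 are all 1, so H_0 ≅ Z.
  H_1: rank ker ∂_1 − rank ∂_2 = (4 − 3) − 0 = 1, and there is no ∂_2, so H_1 ≅ Z.

(K is a triangulation of the circle S^1.)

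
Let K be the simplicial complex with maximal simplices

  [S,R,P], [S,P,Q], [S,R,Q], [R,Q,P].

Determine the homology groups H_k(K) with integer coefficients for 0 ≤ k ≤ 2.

H_0 = Z,  H_1 = 0,  H_2 = Z.

Order the vertices as P < Q < R < S. Listing each simplex with vertices in this order, K has dimension 2 with simplices:

  0-simplices (4): P, Q, R, S
  1-simplices (6): PQ, PR, PS, QR, QS, RS
  2-simplices (4): PQR, PQS, PRS, QRS

so the chain groups are C_0 ≅ Z^4, C_1 ≅ Z^6, C_2 ≅ Z^4.

∂_1: C_1 → C_0 sends each edge [p,q] (with p < q) to q − p. For instance
  ∂PR = R − P.
The resulting 4×6 matrix has rank 3, and its Smith normal form has invariant factors (1,1,1).

The boundary map ∂_2: C_2 → C_1 maps a triangle to the signed sum of its edges. For instance
  ∂PRS = RS − PS + PR,
  ∂PQS = QS − PS + PQ.
The resulting 6×4 matrix has rank 3, and its Smith normal form has invariant factors (1,1,1).

From H_k ≅ ker(∂_k) / im(∂_{k+1}) we obtain:

  H_0: rank C_0 − rank ∂_1 = 4 − 3 = 1, and the invariant factors of ∂_1 are all 1, so H_0 = Z.
  H_1: rank ker ∂_1 − rank ∂_2 = (6 − 3) − 3 = 0, and the invariant factors of ∂_2 are all 1, so H_1 = 0.
  H_2: rank ker ∂_2 − rank ∂_3 = (4 − 3) − 0 = 1, and there is no ∂_3, so H_2 = Z.

As a check, the Euler characteristic is 4 − 6 + 4 = 2, which agrees with 1 − 0 + 1 = 2.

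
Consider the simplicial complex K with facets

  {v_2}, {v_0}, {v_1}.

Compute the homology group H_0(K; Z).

H_0 = Z^3.

Take the total order v_0 < v_1 < v_2 on the vertex set. Then K (dimension 0) consists of the simplices:

  0-simplices (3): [v_0], [v_1], [v_2]

Hence C_0 ≅ Z^3.

Reading off H_k = ker ∂_k / im ∂_{k+1}:

  H_0: rank C_0 − rank ∂_1 = 3 − 0 = 3, and there is no ∂_1, so H_0 ≅ Z^3.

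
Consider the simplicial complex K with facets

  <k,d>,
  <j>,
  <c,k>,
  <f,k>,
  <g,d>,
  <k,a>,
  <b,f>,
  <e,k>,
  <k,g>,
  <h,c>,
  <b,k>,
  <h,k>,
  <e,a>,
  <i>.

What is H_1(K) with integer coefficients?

We work with the vertex ordering a < b < c < d < e < f < g < h < i < j < k. The simplices of K, each written with vertices in increasing order, are:

  0-simplices (11): a, b, c, d, e, f, g, h, i, j, k
  1-simplices (12): ae, ak, bf, bk, ch, ck, dg, dk, ek, fk, gk, hk

Hence C_0 ≅ Z^11, C_1 ≅ Z^12.

The boundary map ∂_1: C_1 → C_0 is given by ∂[p,q] = [q] − [p]. For instance
  ∂hk = k − h.
As a 11×12 matrix over Z this has rank 8, with invariant factors (1,1,1,1,1,1,1,1).

Computing H_k = (kernel of ∂_k) / (image of ∂_{k+1}):

  H_1: rank ker ∂_1 − rank ∂_2 = (12 − 8) − 0 = 4, and there is no ∂_2, so H_1 = Z^4.

H_1 = Z^4.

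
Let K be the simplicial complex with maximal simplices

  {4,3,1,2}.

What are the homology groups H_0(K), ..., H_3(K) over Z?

Take the total order 1 < 2 < 3 < 4 on the vertex set. Then K (dimension 3) consists of the simplices:

  0-simplices (4): [1], [2], [3], [4]
  1-simplices (6): [1,2], [1,3], [1,4], [2,3], [2,4], [3,4]
  2-simplices (4): [1,2,3], [1,2,4], [1,3,4], [2,3,4]
  3-simplices (1): [1,2,3,4]

giving chain groups C_0 ≅ Z^4, C_1 ≅ Z^6, C_2 ≅ Z^4, C_3 ≅ Z^1.

The boundary map ∂_1: C_1 → C_0 sends each edge [p,q] (with p < q) to q − p. For instance
  ∂[1,3] = [3] − [1].
The 4×6 boundary matrix has rank 3 and Smith normal form diag(1,1,1).

Boundary ∂_2: C_2 → C_1 acts by ∂[p,q,r] = [q,r] − [p,r] + [p,q]. For instance
  ∂[1,2,3] = [2,3] − [1,3] + [1,2],
  ∂[1,2,4] = [2,4] − [1,4] + [1,2].
The 6×4 boundary matrix has rank 3 and Smith normal form diag(1,1,1).

The boundary map ∂_3: C_3 → C_2 sends each 3-simplex σ to the alternating sum Σ_i (−1)^i (σ with its i-th vertex removed). For instance
  ∂[1,2,3,4] = [2,3,4] − [1,3,4] + [1,2,4] − [1,2,3].
As a 4×1 matrix over Z this has rank 1, with invariant factors (1).

Now H_k = ker ∂_k / im ∂_{k+1}, so:

  H_0: rank C_0 − rank ∂_1 = 4 − 3 = 1, and the invariant factors of ∂_1 are all 1, so H_0 ≅ Z.
  H_1: rank ker ∂_1 − rank ∂_2 = (6 − 3) − 3 = 0, and the invariant factors of ∂_2 are all 1, so H_1 ≅ 0.
  H_2: rank ker ∂_2 − rank ∂_3 = (4 − 3) − 1 = 0, and the invariant factors of ∂_3 are all 1, so H_2 ≅ 0.
  H_3: rank ker ∂_3 − rank ∂_4 = (1 − 1) − 0 = 0, and there is no ∂_4, so H_3 ≅ 0.

As a check, the Euler characteristic is 4 − 6 + 4 − 1 = 1, which agrees with 1 − 0 + 0 − 0 = 1.

H_0 = Z,  H_1 = 0,  H_2 = 0,  H_3 = 0.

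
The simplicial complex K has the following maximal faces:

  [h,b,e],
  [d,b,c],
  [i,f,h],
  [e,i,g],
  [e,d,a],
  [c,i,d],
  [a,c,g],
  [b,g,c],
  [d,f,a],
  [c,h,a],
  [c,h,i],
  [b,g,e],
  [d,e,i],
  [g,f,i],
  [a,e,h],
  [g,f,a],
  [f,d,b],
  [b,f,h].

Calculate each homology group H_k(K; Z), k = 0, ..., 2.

Fix the vertex order a < b < c < d < e < f < g < h < i and write every simplex with vertices in increasing order. Then dim K = 2 and the simplices of K are:

  0-simplices (9): a, b, c, d, e, f, g, h, i
  1-simplices (27): ac, ad, ae, af, ag, ah, bc, bd, be, bf, bg, bh, cd, cg, ch, ci, de, df, di, eg, eh, ei, fg, fh, fi, gi, hi
  2-simplices (18): acg, ach, ade, adf, aeh, afg, bcd, bcg, bdf, beg, beh, bfh, cdi, chi, dei, egi, fgi, fhi

so the chain groups are C_0 ≅ Z^9, C_1 ≅ Z^27, C_2 ≅ Z^18.

Boundary ∂_1: C_1 → C_0 sends each edge [p,q] (with p < q) to q − p. For instance
  ∂eg = g − e.
The resulting 9×27 matrix has rank 8, and its Smith normal form has invariant factors (1,1,1,1,1,1,1,1).

∂_2: C_2 → C_1 maps a triangle to the signed sum of its edges. For instance
  ∂beg = eg − bg + be,
  ∂beh = eh − bh + be.
The 27×18 boundary matrix has rank 17 and Smith normal form diag(1,1,1,1,1,1,1,1,1,1,1,1,1,1,1,1,1).

Now H_k = ker ∂_k / im ∂_{k+1}, so:

  H_0: rank C_0 − rank ∂_1 = 9 − 8 = 1, and the invariant factors of ∂_1 are all 1, so H_0 = Z.
  H_1: rank ker ∂_1 − rank ∂_2 = (27 − 8) − 17 = 2, and the invariant factors of ∂_2 are all 1, so H_1 = Z^2.
  H_2: rank ker ∂_2 − rank ∂_3 = (18 − 17) − 0 = 1, and there is no ∂_3, so H_2 = Z.

As a check, the Euler characteristic is 9 − 27 + 18 = 0, which agrees with 1 − 2 + 1 = 0.

H_0 ≅ Z,  H_1 ≅ Z^2,  H_2 ≅ Z.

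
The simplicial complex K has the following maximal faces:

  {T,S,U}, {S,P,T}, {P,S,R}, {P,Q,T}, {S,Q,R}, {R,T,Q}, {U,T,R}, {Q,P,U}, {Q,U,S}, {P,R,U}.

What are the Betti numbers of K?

b_0 = 1, b_1 = 0, b_2 = 0.

Take the total order P < Q < R < S < T < U on the vertex set. Then K (dimension 2) consists of the simplices:

  0-simplices (6): P, Q, R, S, T, U
  1-simplices (15): PQ, PR, PS, PT, PU, QR, QS, QT, QU, RS, RT, RU, ST, SU, TU
  2-simplices (10): PQT, PQU, PRS, PRU, PST, QRS, QRT, QSU, RTU, STU

Hence C_0 ≅ Z^6, C_1 ≅ Z^15, C_2 ≅ Z^10.

Boundary ∂_1: C_1 → C_0 maps an edge to its endpoints' difference, ∂[p,q] = q − p. For instance
  ∂PS = S − P.
The 6×15 boundary matrix has rank 5 and Smith normal form diag(1,1,1,1,1).

∂_2: C_2 → C_1 maps a triangle to the signed sum of its edges. For instance
  ∂PRU = RU − PU + PR,
  ∂PQU = QU − PU + PQ.
The 15×10 boundary matrix has rank 10 and Smith normal form diag(1,1,1,1,1,1,1,1,1,2).

Now H_k = ker ∂_k / im ∂_{k+1}, so:

  H_0: rank C_0 − rank ∂_1 = 6 − 5 = 1, and the invariant factors of ∂_1 are all 1, so H_0 = Z.
  H_1: rank ker ∂_1 − rank ∂_2 = (15 − 5) − 10 = 0, and ∂_2 has invariant factor 2 > 1, so H_1 = Z/2Z.
  H_2: rank ker ∂_2 − rank ∂_3 = (10 − 10) − 0 = 0, and there is no ∂_3, so H_2 = 0.

Hence the Betti numbers are b_0 = 1, b_1 = 0, b_2 = 0.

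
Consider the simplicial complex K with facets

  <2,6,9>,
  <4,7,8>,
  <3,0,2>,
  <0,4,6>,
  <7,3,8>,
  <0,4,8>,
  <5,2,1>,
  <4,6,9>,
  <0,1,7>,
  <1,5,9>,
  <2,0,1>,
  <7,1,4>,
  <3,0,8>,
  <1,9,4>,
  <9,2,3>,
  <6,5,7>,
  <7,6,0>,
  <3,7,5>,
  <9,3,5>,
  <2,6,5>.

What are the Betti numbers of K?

K has 10 vertices, 30 edges, 20 triangles.
rank ∂_0 = 0, rank ∂_1 = 9 ⇒ b_0 = 10 − 0 − 9 = 1; all invariant factors of ∂_1 are 1 so no torsion. So H_0 = Z.
rank ∂_1 = 9, rank ∂_2 = 20 ⇒ b_1 = 30 − 9 − 20 = 1; ∂_2 has invariant factor(s) [2] giving torsion. So H_1 = Z ⊕ Z/2Z.
rank ∂_2 = 20, rank ∂_3 = 0 ⇒ b_2 = 20 − 20 − 0 = 0. So H_2 = 0.

b_0 = 1, b_1 = 1, b_2 = 0.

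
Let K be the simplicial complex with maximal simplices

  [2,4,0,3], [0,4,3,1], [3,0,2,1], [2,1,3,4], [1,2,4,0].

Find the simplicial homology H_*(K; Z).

H_0 ≅ Z,  H_1 = 0,  H_2 = 0,  H_3 ≅ Z.

Fix the vertex order 0 < 1 < 2 < 3 < 4 and write every simplex with vertices in increasing order. Then dim K = 3 and the simplices of K are:

  0-simplices (5): [0], [1], [2], [3], [4]
  1-simplices (10): [0,1], [0,2], [0,3], [0,4], [1,2], [1,3], [1,4], [2,3], [2,4], [3,4]
  2-simplices (10): [0,1,2], [0,1,3], [0,1,4], [0,2,3], [0,2,4], [0,3,4], [1,2,3], [1,2,4], [1,3,4], [2,3,4]
  3-simplices (5): [0,1,2,3], [0,1,2,4], [0,1,3,4], [0,2,3,4], [1,2,3,4]

so the chain groups are C_0 ≅ Z^5, C_1 ≅ Z^10, C_2 ≅ Z^10, C_3 ≅ Z^5.

∂_1: C_1 → C_0 maps an edge to its endpoints' difference, ∂[p,q] = q − p. For instance
  ∂[0,3] = [3] − [0].
As a 5×10 matrix over Z this has rank 4, with invariant factors (1,1,1,1).

∂_2: C_2 → C_1 sends each 2-simplex [p,q,r] to [q,r] − [p,r] + [p,q]. For instance
  ∂[0,2,4] = [2,4] − [0,4] + [0,2],
  ∂[0,1,4] = [1,4] − [0,4] + [0,1].
The 10×10 boundary matrix has rank 6 and Smith normal form diag(1,1,1,1,1,1).

Boundary ∂_3: C_3 → C_2 sends each 3-simplex σ to the alternating sum Σ_i (−1)^i (σ with its i-th vertex removed). For instance
  ∂[0,1,2,4] = [1,2,4] − [0,2,4] + [0,1,4] − [0,1,2],
  ∂[0,1,2,3] = [1,2,3] − [0,2,3] + [0,1,3] − [0,1,2].
The resulting 10×5 matrix has rank 4, and its Smith normal form has invariant factors (1,1,1,1).

Computing H_k = (kernel of ∂_k) / (image of ∂_{k+1}):

  H_0: rank C_0 − rank ∂_1 = 5 − 4 = 1, and the invariant factors of ∂_1 are all 1, so H_0 = Z.
  H_1: rank ker ∂_1 − rank ∂_2 = (10 − 4) − 6 = 0, and the invariant factors of ∂_2 are all 1, so H_1 = 0.
  H_2: rank ker ∂_2 − rank ∂_3 = (10 − 6) − 4 = 0, and the invariant factors of ∂_3 are all 1, so H_2 = 0.
  H_3: rank ker ∂_3 − rank ∂_4 = (5 − 4) − 0 = 1, and there is no ∂_4, so H_3 = Z.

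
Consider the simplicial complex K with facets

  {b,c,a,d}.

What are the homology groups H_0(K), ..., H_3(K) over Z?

H_0 = Z,  H_1 = 0,  H_2 = 0,  H_3 = 0.

Fix the vertex order a < b < c < d and write every simplex with vertices in increasing order. Then dim K = 3 and the simplices of K are:

  0-simplices (4): a, b, c, d
  1-simplices (6): ab, ac, ad, bc, bd, cd
  2-simplices (4): abc, abd, acd, bcd
  3-simplices (1): abcd

so the chain groups are C_0 ≅ Z^4, C_1 ≅ Z^6, C_2 ≅ Z^4, C_3 ≅ Z^1.

The boundary map ∂_1: C_1 → C_0 maps an edge to its endpoints' difference, ∂[p,q] = q − p. For instance
  ∂cd = d − c.
As a 4×6 matrix over Z this has rank 3, with invariant factors (1,1,1).

Boundary ∂_2: C_2 → C_1 acts by ∂[p,q,r] = [q,r] − [p,r] + [p,q]. For instance
  ∂acd = cd − ad + ac,
  ∂bcd = cd − bd + bc.
The resulting 6×4 matrix has rank 3, and its Smith normal form has invariant factors (1,1,1).

The boundary map ∂_3: C_3 → C_2 sends each 3-simplex σ to the alternating sum Σ_i (−1)^i (σ with its i-th vertex removed). For instance
  ∂abcd = bcd − acd + abd − abc.
The 4×1 boundary matrix has rank 1 and Smith normal form diag(1).

Computing H_k = (kernel of ∂_k) / (image of ∂_{k+1}):

  H_0: rank C_0 − rank ∂_1 = 4 − 3 = 1, and the invariant factors of ∂_1 are all 1, so H_0 ≅ Z.
  H_1: rank ker ∂_1 − rank ∂_2 = (6 − 3) − 3 = 0, and the invariant factors of ∂_2 are all 1, so H_1 ≅ 0.
  H_2: rank ker ∂_2 − rank ∂_3 = (4 − 3) − 1 = 0, and the invariant factors of ∂_3 are all 1, so H_2 ≅ 0.
  H_3: rank ker ∂_3 − rank ∂_4 = (1 − 1) − 0 = 0, and there is no ∂_4, so H_3 ≅ 0.

As a check, the Euler characteristic is 4 − 6 + 4 − 1 = 1, which agrees with 1 − 0 + 0 − 0 = 1.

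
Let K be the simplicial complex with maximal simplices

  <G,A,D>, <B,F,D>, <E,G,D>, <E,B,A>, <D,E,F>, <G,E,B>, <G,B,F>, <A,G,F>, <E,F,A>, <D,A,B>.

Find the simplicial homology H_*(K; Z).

Order the vertices as A < B < D < E < F < G. Listing each simplex with vertices in this order, K has dimension 2 with simplices:

  0-simplices (6): A, B, D, E, F, G
  1-simplices (15): AB, AD, AE, AF, AG, BD, BE, BF, BG, DE, DF, DG, EF, EG, FG
  2-simplices (10): ABD, ABE, ADG, AEF, AFG, BDF, BEG, BFG, DEF, DEG

so the chain groups are C_0 ≅ Z^6, C_1 ≅ Z^15, C_2 ≅ Z^10.

The boundary map ∂_1: C_1 → C_0 is given by ∂[p,q] = [q] − [p]. For instance
  ∂BE = E − B.
The resulting 6×15 matrix has rank 5, and its Smith normal form has invariant factors (1,1,1,1,1).

∂_2: C_2 → C_1 sends each 2-simplex [p,q,r] to [q,r] − [p,r] + [p,q]. For instance
  ∂DEG = EG − DG + DE,
  ∂BEG = EG − BG + BE.
The 15×10 boundary matrix has rank 10 and Smith normal form diag(1,1,1,1,1,1,1,1,1,2).

From H_k ≅ ker(∂_k) / im(∂_{k+1}) we obtain:

  H_0: rank C_0 − rank ∂_1 = 6 − 5 = 1, and the invariant factors of ∂_1 are all 1, so H_0 ≅ Z.
  H_1: rank ker ∂_1 − rank ∂_2 = (15 − 5) − 10 = 0, and ∂_2 has invariant factor 2 > 1, so H_1 ≅ Z/2.
  H_2: rank ker ∂_2 − rank ∂_3 = (10 − 10) − 0 = 0, and there is no ∂_3, so H_2 ≅ 0.

(K is a triangulation of the real projective plane RP^2.)

H_0 = Z,  H_1 = Z/2,  H_2 = 0.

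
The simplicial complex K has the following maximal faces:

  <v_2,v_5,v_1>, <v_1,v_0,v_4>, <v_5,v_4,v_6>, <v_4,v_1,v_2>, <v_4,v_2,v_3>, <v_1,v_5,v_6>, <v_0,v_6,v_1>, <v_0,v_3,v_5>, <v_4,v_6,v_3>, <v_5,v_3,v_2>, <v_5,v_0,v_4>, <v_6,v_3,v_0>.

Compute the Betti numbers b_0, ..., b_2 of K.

Take the total order v_0 < v_1 < v_2 < v_3 < v_4 < v_5 < v_6 on the vertex set. Then K (dimension 2) consists of the simplices:

  0-simplices (7): [v_0], [v_1], [v_2], [v_3], [v_4], [v_5], [v_6]
  1-simplices (18): (18 of them)
  2-simplices (12): (12 of them)

Hence C_0 ≅ Z^7, C_1 ≅ Z^18, C_2 ≅ Z^12.

∂_1: C_1 → C_0 is given by ∂[p,q] = [q] − [p].
The resulting 7×18 matrix has rank 6, and its Smith normal form has invariant factors (1,1,1,1,1,1).

The boundary map ∂_2: C_2 → C_1 sends each 2-simplex [p,q,r] to [q,r] − [p,r] + [p,q]. For instance
  ∂[v_0,v_3,v_6] = [v_3,v_6] − [v_0,v_6] + [v_0,v_3],
  ∂[v_0,v_1,v_4] = [v_1,v_4] − [v_0,v_4] + [v_0,v_1].
This gives a 18×12 integer matrix of rank 12; reducing to Smith normal form yields diagonal entries (1,1,1,1,1,1,1,1,1,1,1,2).

Now H_k = ker ∂_k / im ∂_{k+1}, so:

  H_0: rank C_0 − rank ∂_1 = 7 − 6 = 1, and the invariant factors of ∂_1 are all 1, so H_0 ≅ Z.
  H_1: rank ker ∂_1 − rank ∂_2 = (18 − 6) − 12 = 0, and ∂_2 has invariant factor 2 > 1, so H_1 ≅ Z/2.
  H_2: rank ker ∂_2 − rank ∂_3 = (12 − 12) − 0 = 0, and there is no ∂_3, so H_2 ≅ 0.

As a check, the Euler characteristic is 7 − 18 + 12 = 1, which agrees with 1 − 0 + 0 = 1.

Hence the Betti numbers are b_0 = 1, b_1 = 0, b_2 = 0.

b_0 = 1, b_1 = 0, b_2 = 0.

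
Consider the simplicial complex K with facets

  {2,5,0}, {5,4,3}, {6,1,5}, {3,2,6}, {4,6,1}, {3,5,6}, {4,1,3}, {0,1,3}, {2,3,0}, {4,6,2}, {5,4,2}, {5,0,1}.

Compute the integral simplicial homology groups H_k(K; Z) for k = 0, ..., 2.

Take the total order 0 < 1 < 2 < 3 < 4 < 5 < 6 on the vertex set. Then K (dimension 2) consists of the simplices:

  0-simplices (7): [0], [1], [2], [3], [4], [5], [6]
  1-simplices (18): [0,1], [0,2], [0,3], [0,5], [1,3], [1,4], [1,5], [1,6], [2,3], [2,4], [2,5], [2,6], [3,4], [3,5], [3,6], [4,5], [4,6], [5,6]
  2-simplices (12): [0,1,3], [0,1,5], [0,2,3], [0,2,5], [1,3,4], [1,4,6], [1,5,6], [2,3,6], [2,4,5], [2,4,6], [3,4,5], [3,5,6]

Hence C_0 ≅ Z^7, C_1 ≅ Z^18, C_2 ≅ Z^12.

∂_1: C_1 → C_0 is given by ∂[p,q] = [q] − [p]. For instance
  ∂[1,6] = [6] − [1].
As a 7×18 matrix over Z this has rank 6, with invariant factors (1,1,1,1,1,1).

∂_2: C_2 → C_1 sends each 2-simplex [p,q,r] to [q,r] − [p,r] + [p,q]. For instance
  ∂[1,4,6] = [4,6] − [1,6] + [1,4],
  ∂[0,2,3] = [2,3] − [0,3] + [0,2].
The 18×12 boundary matrix has rank 12 and Smith normal form diag(1,1,1,1,1,1,1,1,1,1,1,2).

Computing H_k = (kernel of ∂_k) / (image of ∂_{k+1}):

  H_0: rank C_0 − rank ∂_1 = 7 − 6 = 1, and the invariant factors of ∂_1 are all 1, so H_0 ≅ Z.
  H_1: rank ker ∂_1 − rank ∂_2 = (18 − 6) − 12 = 0, and ∂_2 has invariant factor 2 > 1, so H_1 ≅ Z/2.
  H_2: rank ker ∂_2 − rank ∂_3 = (12 − 12) − 0 = 0, and there is no ∂_3, so H_2 ≅ 0.

H_0 = Z,  H_1 = Z/2,  H_2 = 0.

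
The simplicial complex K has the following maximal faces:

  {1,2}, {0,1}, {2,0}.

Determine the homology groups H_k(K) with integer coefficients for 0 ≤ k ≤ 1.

Order the vertices as 0 < 1 < 2. Listing each simplex with vertices in this order, K has dimension 1 with simplices:

  0-simplices (3): [0], [1], [2]
  1-simplices (3): [0,1], [0,2], [1,2]

so the chain groups are C_0 ≅ Z^3, C_1 ≅ Z^3.

Boundary ∂_1: C_1 → C_0 maps an edge to its endpoints' difference, ∂[p,q] = q − p.
The 3×3 boundary matrix has rank 2 and Smith normal form diag(1,1).

Now H_k = ker ∂_k / im ∂_{k+1}, so:

  H_0: rank C_0 − rank ∂_1 = 3 − 2 = 1, and the invariant factors of ∂_1 are all 1, so H_0 ≅ Z.
  H_1: rank ker ∂_1 − rank ∂_2 = (3 − 2) − 0 = 1, and there is no ∂_2, so H_1 ≅ Z.

As a check, the Euler characteristic is 3 − 3 = 0, which agrees with 1 − 1 = 0.

H_0 ≅ Z,  H_1 ≅ Z.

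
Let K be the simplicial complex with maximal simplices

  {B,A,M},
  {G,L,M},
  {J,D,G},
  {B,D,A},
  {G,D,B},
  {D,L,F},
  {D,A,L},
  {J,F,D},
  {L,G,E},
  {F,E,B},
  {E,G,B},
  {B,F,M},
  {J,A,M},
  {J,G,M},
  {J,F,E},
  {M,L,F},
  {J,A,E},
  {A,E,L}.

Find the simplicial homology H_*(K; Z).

H_0 ≅ Z,  H_1 ≅ Z^2,  H_2 ≅ Z.

Order the vertices as A < B < D < E < F < G < J < L < M. Listing each simplex with vertices in this order, K has dimension 2 with simplices:

  0-simplices (9): A, B, D, E, F, G, J, L, M
  1-simplices (27): AB, AD, AE, AJ, AL, AM, BD, BE, BF, BG, BM, DF, DG, DJ, DL, EF, EG, EJ, EL, FJ, FL, FM, GJ, GL, GM, JM, LM
  2-simplices (18): ABD, ABM, ADL, AEJ, AEL, AJM, BDG, BEF, BEG, BFM, DFJ, DFL, DGJ, EFJ, EGL, FLM, GJM, GLM

Hence C_0 ≅ Z^9, C_1 ≅ Z^27, C_2 ≅ Z^18.

Boundary ∂_1: C_1 → C_0 sends each edge [p,q] (with p < q) to q − p.
The resulting 9×27 matrix has rank 8, and its Smith normal form has invariant factors (1,1,1,1,1,1,1,1).

The boundary map ∂_2: C_2 → C_1 sends each 2-simplex [p,q,r] to [q,r] − [p,r] + [p,q]. For instance
  ∂DFL = FL − DL + DF,
  ∂FLM = LM − FM + FL.
The 27×18 boundary matrix has rank 17 and Smith normal form diag(1,1,1,1,1,1,1,1,1,1,1,1,1,1,1,1,1).

Computing H_k = (kernel of ∂_k) / (image of ∂_{k+1}):

  H_0: rank C_0 − rank ∂_1 = 9 − 8 = 1, and the invariant factors of ∂_1 are all 1, so H_0 = Z.
  H_1: rank ker ∂_1 − rank ∂_2 = (27 − 8) − 17 = 2, and the invariant factors of ∂_2 are all 1, so H_1 = Z^2.
  H_2: rank ker ∂_2 − rank ∂_3 = (18 − 17) − 0 = 1, and there is no ∂_3, so H_2 = Z.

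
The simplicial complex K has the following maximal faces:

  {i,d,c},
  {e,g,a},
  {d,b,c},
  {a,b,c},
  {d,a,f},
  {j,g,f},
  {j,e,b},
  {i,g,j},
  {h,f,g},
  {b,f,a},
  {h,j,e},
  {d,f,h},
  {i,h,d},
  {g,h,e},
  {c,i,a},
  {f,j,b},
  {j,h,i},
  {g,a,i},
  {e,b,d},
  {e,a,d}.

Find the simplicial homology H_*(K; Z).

Fix the vertex order a < b < c < d < e < f < g < h < i < j and write every simplex with vertices in increasing order. Then dim K = 2 and the simplices of K are:

  0-simplices (10): a, b, c, d, e, f, g, h, i, j
  1-simplices (30): ab, ac, ad, ae, af, ag, ai, bc, bd, be, bf, bj, cd, ci, de, df, dh, di, eg, eh, ej, fg, fh, fj, gh, gi, gj, hi, hj, ij
  2-simplices (20): abc, abf, aci, ade, adf, aeg, agi, bcd, bde, bej, bfj, cdi, dfh, dhi, egh, ehj, fgh, fgj, gij, hij

giving chain groups C_0 ≅ Z^10, C_1 ≅ Z^30, C_2 ≅ Z^20.

The boundary map ∂_1: C_1 → C_0 maps an edge to its endpoints' difference, ∂[p,q] = q − p. For instance
  ∂ej = j − e.
The 10×30 boundary matrix has rank 9 and Smith normal form diag(1,1,1,1,1,1,1,1,1).

∂_2: C_2 → C_1 sends each 2-simplex [p,q,r] to [q,r] − [p,r] + [p,q]. For instance
  ∂hij = ij − hj + hi,
  ∂bej = ej − bj + be.
The resulting 30×20 matrix has rank 20, and its Smith normal form has invariant factors (1,1,1,1,1,1,1,1,1,1,1,1,1,1,1,1,1,1,1,2).

From H_k ≅ ker(∂_k) / im(∂_{k+1}) we obtain:

  H_0: rank C_0 − rank ∂_1 = 10 − 9 = 1, and the invariant factors of ∂_1 are all 1, so H_0 ≅ Z.
  H_1: rank ker ∂_1 − rank ∂_2 = (30 − 9) − 20 = 1, and ∂_2 has invariant factor 2 > 1, so H_1 ≅ Z ⊕ Z/2Z.
  H_2: rank ker ∂_2 − rank ∂_3 = (20 − 20) − 0 = 0, and there is no ∂_3, so H_2 ≅ 0.

(K is a triangulation of the Klein bottle.)

H_0 = Z,  H_1 = Z ⊕ Z/2Z,  H_2 = 0.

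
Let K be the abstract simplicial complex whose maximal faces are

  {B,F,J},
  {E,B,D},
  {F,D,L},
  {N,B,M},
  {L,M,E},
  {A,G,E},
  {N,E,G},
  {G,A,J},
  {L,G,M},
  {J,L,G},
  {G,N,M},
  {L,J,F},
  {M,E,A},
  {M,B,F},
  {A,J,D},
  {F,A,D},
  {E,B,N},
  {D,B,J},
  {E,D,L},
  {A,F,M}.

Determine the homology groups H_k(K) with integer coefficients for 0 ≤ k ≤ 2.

Order the vertices as A < B < D < E < F < G < J < L < M < N. Listing each simplex with vertices in this order, K has dimension 2 with simplices:

  0-simplices (10): A, B, D, E, F, G, J, L, M, N
  1-simplices (30): AD, AE, AF, AG, AJ, AM, BD, BE, BF, BJ, BM, BN, DE, DF, DJ, DL, EG, EL, EM, EN, FJ, FL, FM, GJ, GL, GM, GN, JL, LM, MN
  2-simplices (20): ADF, ADJ, AEG, AEM, AFM, AGJ, BDE, BDJ, BEN, BFJ, BFM, BMN, DEL, DFL, EGN, ELM, FJL, GJL, GLM, GMN

Hence C_0 ≅ Z^10, C_1 ≅ Z^30, C_2 ≅ Z^20.

Boundary ∂_1: C_1 → C_0 maps an edge to its endpoints' difference, ∂[p,q] = q − p.
The 10×30 boundary matrix has rank 9 and Smith normal form diag(1,1,1,1,1,1,1,1,1).

∂_2: C_2 → C_1 sends each 2-simplex [p,q,r] to [q,r] − [p,r] + [p,q]. For instance
  ∂GJL = JL − GL + GJ,
  ∂DFL = FL − DL + DF.
The 30×20 boundary matrix has rank 20 and Smith normal form diag(1,1,1,1,1,1,1,1,1,1,1,1,1,1,1,1,1,1,1,2).

Now H_k = ker ∂_k / im ∂_{k+1}, so:

  H_0: rank C_0 − rank ∂_1 = 10 − 9 = 1, and the invariant factors of ∂_1 are all 1, so H_0 ≅ Z.
  H_1: rank ker ∂_1 − rank ∂_2 = (30 − 9) − 20 = 1, and ∂_2 has invariant factor 2 > 1, so H_1 ≅ Z ⊕ Z/2.
  H_2: rank ker ∂_2 − rank ∂_3 = (20 − 20) − 0 = 0, and there is no ∂_3, so H_2 ≅ 0.

(K is a triangulation of the Klein bottle.)

H_0 ≅ Z,  H_1 ≅ Z ⊕ Z/2,  H_2 = 0.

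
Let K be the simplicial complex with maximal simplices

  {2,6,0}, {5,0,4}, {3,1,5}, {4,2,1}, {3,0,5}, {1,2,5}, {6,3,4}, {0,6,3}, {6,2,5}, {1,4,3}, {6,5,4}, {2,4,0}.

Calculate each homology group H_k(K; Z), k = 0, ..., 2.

Fix the vertex order 0 < 1 < 2 < 3 < 4 < 5 < 6 and write every simplex with vertices in increasing order. Then dim K = 2 and the simplices of K are:

  0-simplices (7): [0], [1], [2], [3], [4], [5], [6]
  1-simplices (18): [0,2], [0,3], [0,4], [0,5], [0,6], [1,2], [1,3], [1,4], [1,5], [2,4], [2,5], [2,6], [3,4], [3,5], [3,6], [4,5], [4,6], [5,6]
  2-simplices (12): [0,2,4], [0,2,6], [0,3,5], [0,3,6], [0,4,5], [1,2,4], [1,2,5], [1,3,4], [1,3,5], [2,5,6], [3,4,6], [4,5,6]

giving chain groups C_0 ≅ Z^7, C_1 ≅ Z^18, C_2 ≅ Z^12.

The boundary map ∂_1: C_1 → C_0 sends each edge [p,q] (with p < q) to q − p.
The 7×18 boundary matrix has rank 6 and Smith normal form diag(1,1,1,1,1,1).

The boundary map ∂_2: C_2 → C_1 maps a triangle to the signed sum of its edges. For instance
  ∂[0,4,5] = [4,5] − [0,5] + [0,4],
  ∂[0,3,5] = [3,5] − [0,5] + [0,3].
The 18×12 boundary matrix has rank 12 and Smith normal form diag(1,1,1,1,1,1,1,1,1,1,1,2).

Reading off H_k = ker ∂_k / im ∂_{k+1}:

  H_0: rank C_0 − rank ∂_1 = 7 − 6 = 1, and the invariant factors of ∂_1 are all 1, so H_0 ≅ Z.
  H_1: rank ker ∂_1 − rank ∂_2 = (18 − 6) − 12 = 0, and ∂_2 has invariant factor 2 > 1, so H_1 ≅ Z/2.
  H_2: rank ker ∂_2 − rank ∂_3 = (12 − 12) − 0 = 0, and there is no ∂_3, so H_2 ≅ 0.

As a check, the Euler characteristic is 7 − 18 + 12 = 1, which agrees with 1 − 0 + 0 = 1.

H_0 ≅ Z,  H_1 ≅ Z/2,  H_2 = 0.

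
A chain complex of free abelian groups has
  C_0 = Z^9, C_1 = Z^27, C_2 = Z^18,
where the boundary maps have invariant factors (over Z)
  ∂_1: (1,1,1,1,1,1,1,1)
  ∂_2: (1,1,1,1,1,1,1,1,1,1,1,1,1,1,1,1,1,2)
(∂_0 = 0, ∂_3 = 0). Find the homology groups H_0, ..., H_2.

H_0 ≅ Z,  H_1 ≅ Z ⊕ Z/2Z,  H_2 = 0.

H_0: b_0 = 9 − 0 − 8 = 1; torsion from ∂_1 factors > 1: none. So H_0 ≅ Z.
H_1: b_1 = 27 − 8 − 18 = 1; torsion from ∂_2 factors > 1: [2]. So H_1 ≅ Z ⊕ Z/2Z.
H_2: b_2 = 18 − 18 − 0 = 0; torsion from ∂_3 factors > 1: none. So H_2 ≅ 0.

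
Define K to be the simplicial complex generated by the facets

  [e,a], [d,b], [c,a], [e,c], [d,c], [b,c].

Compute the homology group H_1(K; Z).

We work with the vertex ordering a < b < c < d < e. The simplices of K, each written with vertices in increasing order, are:

  0-simplices (5): a, b, c, d, e
  1-simplices (6): ac, ae, bc, bd, cd, ce

giving chain groups C_0 ≅ Z^5, C_1 ≅ Z^6.

∂_1: C_1 → C_0 sends each edge [p,q] (with p < q) to q − p. For instance
  ∂bd = d − b.
The 5×6 boundary matrix has rank 4 and Smith normal form diag(1,1,1,1).

Computing H_k = (kernel of ∂_k) / (image of ∂_{k+1}):

  H_1: rank ker ∂_1 − rank ∂_2 = (6 − 4) − 0 = 2, and there is no ∂_2, so H_1 = Z^2.

H_1 ≅ Z^2.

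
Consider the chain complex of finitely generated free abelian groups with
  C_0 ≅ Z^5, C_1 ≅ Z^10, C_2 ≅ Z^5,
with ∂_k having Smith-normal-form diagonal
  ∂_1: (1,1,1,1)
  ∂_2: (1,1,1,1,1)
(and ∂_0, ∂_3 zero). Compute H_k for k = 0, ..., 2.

H_0: b_0 = 5 − 0 − 4 = 1; torsion from ∂_1 factors > 1: none. So H_0 = Z.
H_1: b_1 = 10 − 4 − 5 = 1; torsion from ∂_2 factors > 1: none. So H_1 = Z.
H_2: b_2 = 5 − 5 − 0 = 0; torsion from ∂_3 factors > 1: none. So H_2 = 0.

H_0 = Z,  H_1 = Z,  H_2 = 0.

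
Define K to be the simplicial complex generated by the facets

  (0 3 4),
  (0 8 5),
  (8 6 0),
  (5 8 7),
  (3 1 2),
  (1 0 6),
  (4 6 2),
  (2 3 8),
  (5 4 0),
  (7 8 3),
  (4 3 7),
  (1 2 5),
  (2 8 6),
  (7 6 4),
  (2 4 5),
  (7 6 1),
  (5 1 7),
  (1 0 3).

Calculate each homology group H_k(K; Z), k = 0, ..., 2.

Take the total order 0 < 1 < 2 < 3 < 4 < 5 < 6 < 7 < 8 on the vertex set. Then K (dimension 2) consists of the simplices:

  0-simplices (9): [0], [1], [2], [3], [4], [5], [6], [7], [8]
  1-simplices (27): (27 of them)
  2-simplices (18): [0,1,3], [0,1,6], [0,3,4], [0,4,5], [0,5,8], [0,6,8], [1,2,3], [1,2,5], [1,5,7], [1,6,7], [2,3,8], [2,4,5], [2,4,6], [2,6,8], [3,4,7], [3,7,8], [4,6,7], [5,7,8]

giving chain groups C_0 ≅ Z^9, C_1 ≅ Z^27, C_2 ≅ Z^18.

The boundary map ∂_1: C_1 → C_0 maps an edge to its endpoints' difference, ∂[p,q] = q − p.
The resulting 9×27 matrix has rank 8, and its Smith normal form has invariant factors (1,1,1,1,1,1,1,1).

The boundary map ∂_2: C_2 → C_1 acts by ∂[p,q,r] = [q,r] − [p,r] + [p,q]. For instance
  ∂[4,6,7] = [6,7] − [4,7] + [4,6],
  ∂[0,1,3] = [1,3] − [0,3] + [0,1].
This gives a 27×18 integer matrix of rank 17; reducing to Smith normal form yields diagonal entries (1,1,1,1,1,1,1,1,1,1,1,1,1,1,1,1,1).

Computing H_k = (kernel of ∂_k) / (image of ∂_{k+1}):

  H_0: rank C_0 − rank ∂_1 = 9 − 8 = 1, and the invariant factors of ∂_1 are all 1, so H_0 ≅ Z.
  H_1: rank ker ∂_1 − rank ∂_2 = (27 − 8) − 17 = 2, and the invariant factors of ∂_2 are all 1, so H_1 ≅ Z^2.
  H_2: rank ker ∂_2 − rank ∂_3 = (18 − 17) − 0 = 1, and there is no ∂_3, so H_2 ≅ Z.

H_0 = Z,  H_1 = Z^2,  H_2 = Z.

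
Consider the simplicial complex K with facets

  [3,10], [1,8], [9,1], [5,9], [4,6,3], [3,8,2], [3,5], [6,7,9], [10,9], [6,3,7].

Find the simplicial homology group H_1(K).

Order the vertices as 1 < 2 < 3 < 4 < 5 < 6 < 7 < 8 < 9 < 10. Listing each simplex with vertices in this order, K has dimension 2 with simplices:

  0-simplices (10): [1], [2], [3], [4], [5], [6], [7], [8], [9], [10]
  1-simplices (16): [1,8], [1,9], [2,3], [2,8], [3,4], [3,5], [3,6], [3,7], [3,8], [3,10], [4,6], [5,9], [6,7], [6,9], [7,9], [9,10]
  2-simplices (4): [2,3,8], [3,4,6], [3,6,7], [6,7,9]

giving chain groups C_0 ≅ Z^10, C_1 ≅ Z^16, C_2 ≅ Z^4.

The boundary map ∂_1: C_1 → C_0 is given by ∂[p,q] = [q] − [p].
This gives a 10×16 integer matrix of rank 9; reducing to Smith normal form yields diagonal entries (1,1,1,1,1,1,1,1,1).

Boundary ∂_2: C_2 → C_1 maps a triangle to the signed sum of its edges. For instance
  ∂[2,3,8] = [3,8] − [2,8] + [2,3],
  ∂[6,7,9] = [7,9] − [6,9] + [6,7].
The resulting 16×4 matrix has rank 4, and its Smith normal form has invariant factors (1,1,1,1).

From H_k ≅ ker(∂_k) / im(∂_{k+1}) we obtain:

  H_1: rank ker ∂_1 − rank ∂_2 = (16 − 9) − 4 = 3, and the invariant factors of ∂_2 are all 1, so H_1 ≅ Z^3.

H_1 = Z^3.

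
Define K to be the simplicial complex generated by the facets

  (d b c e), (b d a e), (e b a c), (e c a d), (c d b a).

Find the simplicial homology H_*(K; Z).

H_0 ≅ Z,  H_1 = 0,  H_2 = 0,  H_3 ≅ Z.

K has 5 vertices, 10 edges, 10 triangles, 5 3-simplices.
rank ∂_0 = 0, rank ∂_1 = 4 ⇒ b_0 = 5 − 0 − 4 = 1; all invariant factors of ∂_1 are 1 so no torsion. So H_0 ≅ Z.
rank ∂_1 = 4, rank ∂_2 = 6 ⇒ b_1 = 10 − 4 − 6 = 0; all invariant factors of ∂_2 are 1 so no torsion. So H_1 ≅ 0.
rank ∂_2 = 6, rank ∂_3 = 4 ⇒ b_2 = 10 − 6 − 4 = 0; all invariant factors of ∂_3 are 1 so no torsion. So H_2 ≅ 0.
rank ∂_3 = 4, rank ∂_4 = 0 ⇒ b_3 = 5 − 4 − 0 = 1. So H_3 ≅ Z.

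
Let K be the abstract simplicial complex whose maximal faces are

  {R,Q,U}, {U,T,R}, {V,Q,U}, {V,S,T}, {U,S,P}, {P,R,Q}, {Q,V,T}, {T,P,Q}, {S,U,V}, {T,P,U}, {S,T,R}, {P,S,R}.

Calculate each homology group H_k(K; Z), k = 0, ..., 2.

Take the total order P < Q < R < S < T < U < V on the vertex set. Then K (dimension 2) consists of the simplices:

  0-simplices (7): P, Q, R, S, T, U, V
  1-simplices (18): PQ, PR, PS, PT, PU, QR, QT, QU, QV, RS, RT, RU, ST, SU, SV, TU, TV, UV
  2-simplices (12): PQR, PQT, PRS, PSU, PTU, QRU, QTV, QUV, RST, RTU, STV, SUV

so the chain groups are C_0 ≅ Z^7, C_1 ≅ Z^18, C_2 ≅ Z^12.

The boundary map ∂_1: C_1 → C_0 sends each edge [p,q] (with p < q) to q − p.
This gives a 7×18 integer matrix of rank 6; reducing to Smith normal form yields diagonal entries (1,1,1,1,1,1).

The boundary map ∂_2: C_2 → C_1 sends each 2-simplex [p,q,r] to [q,r] − [p,r] + [p,q]. For instance
  ∂PQR = QR − PR + PQ,
  ∂RTU = TU − RU + RT.
This gives a 18×12 integer matrix of rank 12; reducing to Smith normal form yields diagonal entries (1,1,1,1,1,1,1,1,1,1,1,2).

Computing H_k = (kernel of ∂_k) / (image of ∂_{k+1}):

  H_0: rank C_0 − rank ∂_1 = 7 − 6 = 1, and the invariant factors of ∂_1 are all 1, so H_0 ≅ Z.
  H_1: rank ker ∂_1 − rank ∂_2 = (18 − 6) − 12 = 0, and ∂_2 has invariant factor 2 > 1, so H_1 ≅ Z/2Z.
  H_2: rank ker ∂_2 − rank ∂_3 = (12 − 12) − 0 = 0, and there is no ∂_3, so H_2 ≅ 0.

As a check, the Euler characteristic is 7 − 18 + 12 = 1, which agrees with 1 − 0 + 0 = 1.

H_0 = Z,  H_1 = Z/2Z,  H_2 = 0.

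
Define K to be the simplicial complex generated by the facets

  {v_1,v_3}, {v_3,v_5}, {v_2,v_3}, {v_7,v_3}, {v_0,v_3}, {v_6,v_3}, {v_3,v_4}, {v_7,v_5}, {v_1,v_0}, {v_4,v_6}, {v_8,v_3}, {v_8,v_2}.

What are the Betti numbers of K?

Fix the vertex order v_0 < v_1 < v_2 < v_3 < v_4 < v_5 < v_6 < v_7 < v_8 and write every simplex with vertices in increasing order. Then dim K = 1 and the simplices of K are:

  0-simplices (9): [v_0], [v_1], [v_2], [v_3], [v_4], [v_5], [v_6], [v_7], [v_8]
  1-simplices (12): [v_0,v_1], [v_0,v_3], [v_1,v_3], [v_2,v_3], [v_2,v_8], [v_3,v_4], [v_3,v_5], [v_3,v_6], [v_3,v_7], [v_3,v_8], [v_4,v_6], [v_5,v_7]

so the chain groups are C_0 ≅ Z^9, C_1 ≅ Z^12.

Boundary ∂_1: C_1 → C_0 sends each edge [p,q] (with p < q) to q − p. For instance
  ∂[v_3,v_4] = [v_4] − [v_3].
This gives a 9×12 integer matrix of rank 8; reducing to Smith normal form yields diagonal entries (1,1,1,1,1,1,1,1).

Now H_k = ker ∂_k / im ∂_{k+1}, so:

  H_0: rank C_0 − rank ∂_1 = 9 − 8 = 1, and the invariant factors of ∂_1 are all 1, so H_0 ≅ Z.
  H_1: rank ker ∂_1 − rank ∂_2 = (12 − 8) − 0 = 4, and there is no ∂_2, so H_1 ≅ Z^4.

As a check, the Euler characteristic is 9 − 12 = -3, which agrees with 1 − 4 = -3.
(K is a triangulation of a wedge of 4 circles.)

Hence the Betti numbers are b_0 = 1, b_1 = 4.

b_0 = 1, b_1 = 4.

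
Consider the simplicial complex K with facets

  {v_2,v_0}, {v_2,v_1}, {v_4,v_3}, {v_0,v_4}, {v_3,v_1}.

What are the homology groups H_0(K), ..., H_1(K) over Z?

Take the total order v_0 < v_1 < v_2 < v_3 < v_4 on the vertex set. Then K (dimension 1) consists of the simplices:

  0-simplices (5): [v_0], [v_1], [v_2], [v_3], [v_4]
  1-simplices (5): [v_0,v_2], [v_0,v_4], [v_1,v_2], [v_1,v_3], [v_3,v_4]

Hence C_0 ≅ Z^5, C_1 ≅ Z^5.

The boundary map ∂_1: C_1 → C_0 maps an edge to its endpoints' difference, ∂[p,q] = q − p. For instance
  ∂[v_1,v_2] = [v_2] − [v_1].
The resulting 5×5 matrix has rank 4, and its Smith normal form has invariant factors (1,1,1,1).

From H_k ≅ ker(∂_k) / im(∂_{k+1}) we obtain:

  H_0: rank C_0 − rank ∂_1 = 5 − 4 = 1, and the invariant factors of ∂_1 are all 1, so H_0 ≅ Z.
  H_1: rank ker ∂_1 − rank ∂_2 = (5 − 4) − 0 = 1, and there is no ∂_2, so H_1 ≅ Z.

H_0 = Z,  H_1 = Z.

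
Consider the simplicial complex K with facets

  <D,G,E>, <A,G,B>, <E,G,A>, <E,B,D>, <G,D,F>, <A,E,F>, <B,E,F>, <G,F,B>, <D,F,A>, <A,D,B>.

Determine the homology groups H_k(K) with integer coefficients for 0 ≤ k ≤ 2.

H_0 = Z,  H_1 = Z/2Z,  H_2 = 0.

Order the vertices as A < B < D < E < F < G. Listing each simplex with vertices in this order, K has dimension 2 with simplices:

  0-simplices (6): A, B, D, E, F, G
  1-simplices (15): AB, AD, AE, AF, AG, BD, BE, BF, BG, DE, DF, DG, EF, EG, FG
  2-simplices (10): ABD, ABG, ADF, AEF, AEG, BDE, BEF, BFG, DEG, DFG

giving chain groups C_0 ≅ Z^6, C_1 ≅ Z^15, C_2 ≅ Z^10.

The boundary map ∂_1: C_1 → C_0 sends each edge [p,q] (with p < q) to q − p.
This gives a 6×15 integer matrix of rank 5; reducing to Smith normal form yields diagonal entries (1,1,1,1,1).

Boundary ∂_2: C_2 → C_1 sends each 2-simplex [p,q,r] to [q,r] − [p,r] + [p,q]. For instance
  ∂BDE = DE − BE + BD,
  ∂ADF = DF − AF + AD.
As a 15×10 matrix over Z this has rank 10, with invariant factors (1,1,1,1,1,1,1,1,1,2).

Reading off H_k = ker ∂_k / im ∂_{k+1}:

  H_0: rank C_0 − rank ∂_1 = 6 − 5 = 1, and the invariant factors of ∂_1 are all 1, so H_0 = Z.
  H_1: rank ker ∂_1 − rank ∂_2 = (15 − 5) − 10 = 0, and ∂_2 has invariant factor 2 > 1, so H_1 = Z/2Z.
  H_2: rank ker ∂_2 − rank ∂_3 = (10 − 10) − 0 = 0, and there is no ∂_3, so H_2 = 0.

(K is a triangulation of the real projective plane RP^2.)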